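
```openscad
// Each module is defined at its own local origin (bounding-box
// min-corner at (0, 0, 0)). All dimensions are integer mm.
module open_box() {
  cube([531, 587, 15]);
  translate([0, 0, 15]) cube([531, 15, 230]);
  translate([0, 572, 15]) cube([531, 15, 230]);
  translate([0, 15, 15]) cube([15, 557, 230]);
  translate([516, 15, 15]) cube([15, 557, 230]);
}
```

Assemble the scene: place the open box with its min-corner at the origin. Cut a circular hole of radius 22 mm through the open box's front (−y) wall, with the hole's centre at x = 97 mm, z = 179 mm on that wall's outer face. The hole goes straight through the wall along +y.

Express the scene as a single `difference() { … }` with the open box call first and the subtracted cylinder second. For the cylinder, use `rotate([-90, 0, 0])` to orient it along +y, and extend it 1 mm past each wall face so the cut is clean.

difference() {
  open_box();
  translate([97, -1, 179]) rotate([-90, 0, 0]) cylinder(h = 17, r = 22);
}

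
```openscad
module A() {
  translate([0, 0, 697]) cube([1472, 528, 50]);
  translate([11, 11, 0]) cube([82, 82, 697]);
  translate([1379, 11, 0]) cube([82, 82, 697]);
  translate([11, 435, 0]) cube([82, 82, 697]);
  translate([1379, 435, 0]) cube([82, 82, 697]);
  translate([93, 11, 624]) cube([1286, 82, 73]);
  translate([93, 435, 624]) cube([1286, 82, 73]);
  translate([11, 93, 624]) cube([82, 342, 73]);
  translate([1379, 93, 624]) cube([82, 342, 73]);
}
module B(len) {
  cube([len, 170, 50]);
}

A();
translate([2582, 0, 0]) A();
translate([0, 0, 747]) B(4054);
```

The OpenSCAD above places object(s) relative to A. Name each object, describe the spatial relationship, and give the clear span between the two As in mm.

A is a table. B is a beam. A beam spans the tops of two tables. The clear span between the two tables is 1110 mm.

Second table starts at x = 2582; first ends at x = 1472; clear span = 2582 − 1472 = 1110 mm.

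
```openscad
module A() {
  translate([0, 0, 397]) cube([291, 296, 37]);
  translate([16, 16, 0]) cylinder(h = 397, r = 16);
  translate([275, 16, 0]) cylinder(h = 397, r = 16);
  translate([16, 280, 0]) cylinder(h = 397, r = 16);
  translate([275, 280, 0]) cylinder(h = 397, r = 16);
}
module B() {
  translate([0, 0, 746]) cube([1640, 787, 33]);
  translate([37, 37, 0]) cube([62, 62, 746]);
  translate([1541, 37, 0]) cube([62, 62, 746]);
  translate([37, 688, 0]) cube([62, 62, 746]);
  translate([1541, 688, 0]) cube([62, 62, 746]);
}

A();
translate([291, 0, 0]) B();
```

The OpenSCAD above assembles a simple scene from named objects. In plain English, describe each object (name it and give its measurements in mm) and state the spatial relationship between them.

A is a simple wooden stool: a rectangular seat 291 mm (x) by 296 mm (y), 37 mm thick, top face at z = 434 mm, on four round legs, each 32 mm in diameter. The legs rest on z = 0, each leg's axis is inset half a diameter from the nearest pair of seat edges (so the leg's bounding box is flush with the corner).

B is a table with a 1640×787 mm rectangular top, 33 mm thick, top surface at z = 779 mm, supported by four 62×62 mm square legs, each inset 37 mm from the nearest pair of top edges, running from the floor.

The table is against the stool's +x side, with their −y faces flush.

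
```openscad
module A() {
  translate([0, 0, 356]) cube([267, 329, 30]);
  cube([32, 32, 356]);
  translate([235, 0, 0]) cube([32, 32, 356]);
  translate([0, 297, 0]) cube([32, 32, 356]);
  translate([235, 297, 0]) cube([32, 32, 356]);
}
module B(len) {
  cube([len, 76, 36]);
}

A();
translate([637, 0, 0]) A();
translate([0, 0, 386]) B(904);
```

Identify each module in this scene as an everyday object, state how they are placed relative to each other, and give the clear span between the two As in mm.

Second stool starts at x = 637; first ends at x = 267; clear span = 637 − 267 = 370 mm.

A is a stool. B is a beam. A beam spans the tops of two stools. The clear span between the two stools is 370 mm.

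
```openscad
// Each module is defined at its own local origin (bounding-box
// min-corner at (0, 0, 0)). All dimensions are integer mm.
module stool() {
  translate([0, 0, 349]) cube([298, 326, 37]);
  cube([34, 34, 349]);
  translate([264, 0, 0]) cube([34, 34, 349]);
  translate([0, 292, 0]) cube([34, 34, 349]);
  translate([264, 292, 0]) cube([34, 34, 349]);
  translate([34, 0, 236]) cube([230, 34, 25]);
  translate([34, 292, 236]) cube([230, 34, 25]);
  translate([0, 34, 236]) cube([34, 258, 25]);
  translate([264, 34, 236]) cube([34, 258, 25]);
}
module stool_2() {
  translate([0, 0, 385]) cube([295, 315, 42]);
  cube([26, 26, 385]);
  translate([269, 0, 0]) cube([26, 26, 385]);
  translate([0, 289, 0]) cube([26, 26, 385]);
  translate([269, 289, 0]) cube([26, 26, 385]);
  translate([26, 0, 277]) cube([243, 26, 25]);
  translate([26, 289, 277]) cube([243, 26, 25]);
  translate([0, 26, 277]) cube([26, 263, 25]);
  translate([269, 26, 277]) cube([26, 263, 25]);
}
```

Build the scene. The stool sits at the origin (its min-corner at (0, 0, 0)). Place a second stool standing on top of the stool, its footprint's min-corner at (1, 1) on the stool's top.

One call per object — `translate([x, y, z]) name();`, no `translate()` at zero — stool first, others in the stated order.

stool();
translate([1, 1, 386]) stool_2();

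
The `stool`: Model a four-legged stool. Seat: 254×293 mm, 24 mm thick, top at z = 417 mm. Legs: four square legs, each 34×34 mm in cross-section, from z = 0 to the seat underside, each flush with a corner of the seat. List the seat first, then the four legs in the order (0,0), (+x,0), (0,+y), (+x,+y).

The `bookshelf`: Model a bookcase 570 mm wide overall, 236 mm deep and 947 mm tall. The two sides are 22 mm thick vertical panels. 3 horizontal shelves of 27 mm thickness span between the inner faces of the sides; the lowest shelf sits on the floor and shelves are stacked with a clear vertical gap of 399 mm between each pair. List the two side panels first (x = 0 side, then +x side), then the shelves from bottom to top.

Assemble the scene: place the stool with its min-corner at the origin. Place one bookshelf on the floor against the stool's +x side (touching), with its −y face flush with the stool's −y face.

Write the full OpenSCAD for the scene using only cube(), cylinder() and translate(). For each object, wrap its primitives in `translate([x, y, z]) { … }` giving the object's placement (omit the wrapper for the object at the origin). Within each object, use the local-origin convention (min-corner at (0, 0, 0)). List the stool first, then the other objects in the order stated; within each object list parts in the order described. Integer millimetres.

translate([0, 0, 393]) cube([254, 293, 24]);
cube([34, 34, 393]);
translate([220, 0, 0]) cube([34, 34, 393]);
translate([0, 259, 0]) cube([34, 34, 393]);
translate([220, 259, 0]) cube([34, 34, 393]);
translate([254, 0, 0]) {
  cube([22, 236, 947]);
  translate([548, 0, 0]) cube([22, 236, 947]);
  translate([22, 0, 0]) cube([526, 236, 27]);
  translate([22, 0, 426]) cube([526, 236, 27]);
  translate([22, 0, 852]) cube([526, 236, 27]);
}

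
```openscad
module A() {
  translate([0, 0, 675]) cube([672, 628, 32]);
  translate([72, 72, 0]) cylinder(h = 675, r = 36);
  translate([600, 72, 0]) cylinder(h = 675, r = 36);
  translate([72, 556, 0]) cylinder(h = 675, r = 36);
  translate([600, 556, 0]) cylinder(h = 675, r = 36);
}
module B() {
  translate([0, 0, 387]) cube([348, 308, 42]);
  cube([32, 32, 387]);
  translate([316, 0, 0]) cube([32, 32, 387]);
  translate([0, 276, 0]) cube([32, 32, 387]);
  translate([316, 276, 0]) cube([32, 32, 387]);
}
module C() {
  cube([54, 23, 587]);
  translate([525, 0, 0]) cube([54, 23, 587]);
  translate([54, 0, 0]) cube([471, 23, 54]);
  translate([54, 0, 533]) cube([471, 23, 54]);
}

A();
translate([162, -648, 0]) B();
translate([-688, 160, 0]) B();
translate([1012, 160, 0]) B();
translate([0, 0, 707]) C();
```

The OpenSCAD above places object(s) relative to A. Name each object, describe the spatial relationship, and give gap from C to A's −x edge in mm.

The picture frame's min-x is at 0; the table's min-x is 0; gap = 0 mm.

A is a table. B is a stool. C is a picture frame. Three stools sit around the table at the −y, −x, +x sides. The picture frame is on top of the table. The gap from the picture frame to the table's −x edge is 0 mm.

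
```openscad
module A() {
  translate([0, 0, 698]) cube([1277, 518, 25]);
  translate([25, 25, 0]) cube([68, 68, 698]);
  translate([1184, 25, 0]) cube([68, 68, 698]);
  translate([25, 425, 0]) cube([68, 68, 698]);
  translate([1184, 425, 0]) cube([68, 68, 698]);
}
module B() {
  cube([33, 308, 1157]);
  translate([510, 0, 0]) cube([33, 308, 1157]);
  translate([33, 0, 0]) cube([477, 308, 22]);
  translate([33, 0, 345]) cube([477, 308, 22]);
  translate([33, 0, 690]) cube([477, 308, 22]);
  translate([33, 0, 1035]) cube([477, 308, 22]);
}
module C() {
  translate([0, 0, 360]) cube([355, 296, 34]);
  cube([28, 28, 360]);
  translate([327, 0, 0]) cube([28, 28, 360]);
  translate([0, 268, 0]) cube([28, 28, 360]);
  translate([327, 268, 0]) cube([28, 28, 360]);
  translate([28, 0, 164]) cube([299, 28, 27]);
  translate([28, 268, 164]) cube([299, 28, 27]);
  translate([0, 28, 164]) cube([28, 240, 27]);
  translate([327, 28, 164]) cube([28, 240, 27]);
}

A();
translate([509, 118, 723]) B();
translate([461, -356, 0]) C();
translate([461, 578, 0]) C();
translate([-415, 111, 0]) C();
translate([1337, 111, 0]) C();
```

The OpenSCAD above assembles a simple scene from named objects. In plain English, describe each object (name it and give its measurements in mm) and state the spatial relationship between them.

A is a table with a 1277×518 mm rectangular top, 25 mm thick, top surface at z = 723 mm, supported by four 68×68 mm square legs, each inset 25 mm from the nearest pair of top edges, running from the floor.

B is an open bookshelf. Two side panels, each 33 mm thick, 308 mm deep and 1157 mm tall, stand 543 mm apart (outside-to-outside). Between them sit 4 shelves, each 22 mm thick and 308 mm deep, spanning the full gap between the sides. The bottom shelf rests on the floor (its underside at z = 0) and the clear gap between one shelf's top and the next shelf's underside is 323 mm.

C is a simple wooden stool: a rectangular seat 355 mm (x) by 296 mm (y), 34 mm thick, top face at z = 394 mm, on four square legs, each 28×28 mm in cross-section. The legs rest on z = 0, each flush with a corner of the seat. Four stretchers, 28 mm wide and 27 mm tall, connect adjacent legs with their undersides at z = 164 mm, each running between the inner faces of the legs it joins and aligned with the legs' outer faces on the other axis.

The bookshelf is on top of the table. Four stools sit around the table at the −y, +y, −x, +x sides.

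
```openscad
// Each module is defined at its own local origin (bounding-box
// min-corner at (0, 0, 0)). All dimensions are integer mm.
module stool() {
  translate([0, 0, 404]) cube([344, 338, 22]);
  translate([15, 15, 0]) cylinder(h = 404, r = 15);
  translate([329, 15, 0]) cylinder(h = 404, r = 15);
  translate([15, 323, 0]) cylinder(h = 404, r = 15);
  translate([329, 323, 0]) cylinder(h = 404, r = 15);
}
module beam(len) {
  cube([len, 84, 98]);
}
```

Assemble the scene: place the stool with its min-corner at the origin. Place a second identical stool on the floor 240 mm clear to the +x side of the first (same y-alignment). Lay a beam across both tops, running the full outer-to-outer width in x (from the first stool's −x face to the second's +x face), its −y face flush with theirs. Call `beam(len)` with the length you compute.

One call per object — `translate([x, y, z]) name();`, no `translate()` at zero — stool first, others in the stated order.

stool();
translate([584, 0, 0]) stool();
translate([0, 0, 426]) beam(928);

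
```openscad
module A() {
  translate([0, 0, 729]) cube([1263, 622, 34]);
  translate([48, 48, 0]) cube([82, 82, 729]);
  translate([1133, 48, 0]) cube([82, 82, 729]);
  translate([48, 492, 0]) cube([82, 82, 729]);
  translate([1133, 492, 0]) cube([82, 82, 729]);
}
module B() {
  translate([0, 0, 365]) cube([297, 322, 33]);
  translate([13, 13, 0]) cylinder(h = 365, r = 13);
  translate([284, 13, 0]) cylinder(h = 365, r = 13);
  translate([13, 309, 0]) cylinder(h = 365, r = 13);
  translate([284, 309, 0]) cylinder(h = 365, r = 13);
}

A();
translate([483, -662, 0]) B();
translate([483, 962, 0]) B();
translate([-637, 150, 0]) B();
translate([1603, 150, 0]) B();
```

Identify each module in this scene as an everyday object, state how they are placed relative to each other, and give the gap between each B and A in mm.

A is a table. B is a stool. Four stools sit around the table at the −y, +y, −x, +x sides. The gap between each stool and the table is 340 mm.

Each stool's nearest face is 340 mm from the table's bounding box.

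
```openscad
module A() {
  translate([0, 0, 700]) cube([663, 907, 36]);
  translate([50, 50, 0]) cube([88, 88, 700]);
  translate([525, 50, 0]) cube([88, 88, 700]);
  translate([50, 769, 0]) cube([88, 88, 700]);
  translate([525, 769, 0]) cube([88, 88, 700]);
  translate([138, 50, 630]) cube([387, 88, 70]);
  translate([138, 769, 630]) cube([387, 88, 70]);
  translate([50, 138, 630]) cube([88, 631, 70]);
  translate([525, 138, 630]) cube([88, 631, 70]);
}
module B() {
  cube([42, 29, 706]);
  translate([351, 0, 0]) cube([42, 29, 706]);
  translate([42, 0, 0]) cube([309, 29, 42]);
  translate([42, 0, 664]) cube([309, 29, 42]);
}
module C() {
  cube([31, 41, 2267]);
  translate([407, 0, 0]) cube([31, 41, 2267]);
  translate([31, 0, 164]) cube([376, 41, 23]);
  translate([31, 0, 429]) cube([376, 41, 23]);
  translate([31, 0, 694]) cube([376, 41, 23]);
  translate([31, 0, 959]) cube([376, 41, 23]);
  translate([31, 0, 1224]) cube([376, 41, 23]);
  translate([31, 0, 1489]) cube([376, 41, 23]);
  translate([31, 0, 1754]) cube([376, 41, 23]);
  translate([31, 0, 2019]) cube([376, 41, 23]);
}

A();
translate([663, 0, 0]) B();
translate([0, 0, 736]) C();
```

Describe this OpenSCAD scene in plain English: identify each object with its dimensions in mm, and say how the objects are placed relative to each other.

A is a table: top 663 mm (x) × 907 mm (y), 36 mm thick, upper face at z = 736 mm, on four 88×88 mm square legs, each inset 50 mm from the nearest pair of top edges, running from z = 0 to the bottom of the top. Four apron rails, 88 mm thick and 70 mm tall, run between adjacent legs with their top edges flush with the underside of the top and their outer faces flush with the legs' outer faces.

B is a rectangular picture frame lying in the x–z plane (depth along y). The opening is 309 mm wide (x) by 622 mm tall (z), surrounded by a border 42 mm wide on all four sides. The frame is 29 mm deep and is made of two full-height vertical stiles with two horizontal rails fitted between them.

C is a straight ladder. Two 31×41 mm vertical rails, 2267 mm tall, stand 438 mm apart (outside-to-outside) with their front faces coplanar on the −y side. 8 rungs, each 41 mm deep and 23 mm tall, span between the inner faces of the rails, front faces flush with the rails. The lowest rung's underside is at z = 164 mm and rungs are spaced 265 mm apart (underside to underside).

The picture frame is against the table's +x side, with their −y faces flush. The ladder is on top of the table.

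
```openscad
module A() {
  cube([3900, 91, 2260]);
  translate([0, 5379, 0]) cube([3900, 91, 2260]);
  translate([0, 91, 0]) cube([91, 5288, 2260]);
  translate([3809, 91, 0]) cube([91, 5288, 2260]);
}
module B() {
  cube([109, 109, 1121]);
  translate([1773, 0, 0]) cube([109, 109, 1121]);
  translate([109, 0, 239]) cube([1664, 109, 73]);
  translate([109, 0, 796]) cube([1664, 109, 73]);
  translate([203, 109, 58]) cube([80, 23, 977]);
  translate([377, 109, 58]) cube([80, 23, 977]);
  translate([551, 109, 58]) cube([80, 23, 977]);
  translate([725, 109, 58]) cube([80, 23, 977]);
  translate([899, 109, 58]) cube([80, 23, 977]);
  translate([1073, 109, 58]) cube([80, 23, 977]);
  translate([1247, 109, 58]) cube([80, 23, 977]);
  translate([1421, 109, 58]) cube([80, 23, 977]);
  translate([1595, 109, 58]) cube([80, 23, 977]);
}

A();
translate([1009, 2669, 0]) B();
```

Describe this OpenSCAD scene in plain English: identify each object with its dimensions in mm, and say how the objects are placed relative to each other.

A is the wall frame of a small rectangular building: four walls, each 2260 mm tall and 91 mm thick, enclosing a footprint 3900 mm (x) by 5470 mm (y) outside-to-outside, with no floor or roof. The front and back walls (the −y and +y sides) span the full width; the two side walls fit between them.

B is a fence section. Two 109×109 mm posts, 1121 mm tall, stand on the floor with a clear span of 1664 mm between their inner faces. Two horizontal rails of 109×73 mm section span the gap between the posts with their undersides at z = 239 mm and z = 796 mm, flush with the posts' −y face. 9 pickets, each 80 mm wide, 23 mm thick and 977 mm tall, are fixed to the +y face of the rails with their bottoms at z = 58 mm, evenly spaced across the span with equal gaps (rounded down to the nearest mm) at the −x end and between each pair — any rounding remainder accumulates at the +x end.

The fence section sits inside the house frame, centred.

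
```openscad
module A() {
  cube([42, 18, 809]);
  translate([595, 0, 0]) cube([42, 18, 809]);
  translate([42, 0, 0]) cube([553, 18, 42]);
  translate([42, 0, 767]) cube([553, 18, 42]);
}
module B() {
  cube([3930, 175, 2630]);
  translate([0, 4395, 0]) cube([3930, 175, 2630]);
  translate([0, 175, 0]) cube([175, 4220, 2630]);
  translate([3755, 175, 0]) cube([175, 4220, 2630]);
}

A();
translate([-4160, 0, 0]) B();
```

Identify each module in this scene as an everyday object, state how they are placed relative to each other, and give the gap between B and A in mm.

A is a picture frame. B is a house frame. The house frame is on the floor beside the picture frame on its −x side. The gap between the house frame and the picture frame is 230 mm.

The house frame's nearest face is 230 mm from the picture frame's −x face.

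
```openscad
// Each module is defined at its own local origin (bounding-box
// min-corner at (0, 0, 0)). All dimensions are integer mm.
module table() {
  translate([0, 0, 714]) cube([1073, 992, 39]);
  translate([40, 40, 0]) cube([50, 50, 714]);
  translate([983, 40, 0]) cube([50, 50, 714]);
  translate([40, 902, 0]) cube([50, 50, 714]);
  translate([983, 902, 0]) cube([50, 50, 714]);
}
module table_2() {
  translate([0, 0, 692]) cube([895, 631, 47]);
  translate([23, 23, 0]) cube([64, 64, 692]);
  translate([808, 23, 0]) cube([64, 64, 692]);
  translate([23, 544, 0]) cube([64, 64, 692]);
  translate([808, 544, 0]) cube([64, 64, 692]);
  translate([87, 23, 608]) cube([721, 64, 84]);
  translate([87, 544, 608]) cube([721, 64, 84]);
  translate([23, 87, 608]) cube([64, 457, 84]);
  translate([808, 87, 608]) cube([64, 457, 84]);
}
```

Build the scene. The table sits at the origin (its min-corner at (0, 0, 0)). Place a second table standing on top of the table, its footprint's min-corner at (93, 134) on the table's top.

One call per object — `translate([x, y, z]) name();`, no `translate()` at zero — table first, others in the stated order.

table();
translate([93, 134, 753]) table_2();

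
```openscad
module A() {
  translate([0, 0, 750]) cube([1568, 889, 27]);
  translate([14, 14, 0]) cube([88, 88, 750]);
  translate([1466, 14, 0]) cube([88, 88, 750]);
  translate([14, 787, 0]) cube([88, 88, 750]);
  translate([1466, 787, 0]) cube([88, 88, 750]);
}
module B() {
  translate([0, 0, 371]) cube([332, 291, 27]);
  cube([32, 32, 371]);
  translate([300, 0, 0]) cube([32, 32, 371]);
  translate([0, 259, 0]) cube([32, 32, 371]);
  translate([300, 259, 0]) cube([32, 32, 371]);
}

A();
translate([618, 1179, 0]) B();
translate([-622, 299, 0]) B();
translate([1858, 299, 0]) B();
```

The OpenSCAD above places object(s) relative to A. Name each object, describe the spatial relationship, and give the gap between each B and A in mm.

Each stool's nearest face is 290 mm from the table's bounding box.

A is a table. B is a stool. Three stools sit around the table at the +y, −x, +x sides. The gap between each stool and the table is 290 mm.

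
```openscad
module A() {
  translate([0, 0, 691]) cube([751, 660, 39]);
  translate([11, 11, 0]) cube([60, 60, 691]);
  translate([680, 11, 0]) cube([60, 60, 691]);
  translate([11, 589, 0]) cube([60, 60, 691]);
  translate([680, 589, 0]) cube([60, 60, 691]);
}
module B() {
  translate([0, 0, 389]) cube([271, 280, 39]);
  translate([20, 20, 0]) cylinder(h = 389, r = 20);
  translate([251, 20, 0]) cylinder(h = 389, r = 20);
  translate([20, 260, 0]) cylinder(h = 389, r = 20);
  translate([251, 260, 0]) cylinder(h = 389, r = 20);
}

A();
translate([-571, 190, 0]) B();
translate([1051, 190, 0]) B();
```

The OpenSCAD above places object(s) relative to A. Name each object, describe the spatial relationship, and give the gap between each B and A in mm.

Each stool's nearest face is 300 mm from the table's bounding box.

A is a table. B is a stool. Two stools sit around the table at the −x, +x sides. The gap between each stool and the table is 300 mm.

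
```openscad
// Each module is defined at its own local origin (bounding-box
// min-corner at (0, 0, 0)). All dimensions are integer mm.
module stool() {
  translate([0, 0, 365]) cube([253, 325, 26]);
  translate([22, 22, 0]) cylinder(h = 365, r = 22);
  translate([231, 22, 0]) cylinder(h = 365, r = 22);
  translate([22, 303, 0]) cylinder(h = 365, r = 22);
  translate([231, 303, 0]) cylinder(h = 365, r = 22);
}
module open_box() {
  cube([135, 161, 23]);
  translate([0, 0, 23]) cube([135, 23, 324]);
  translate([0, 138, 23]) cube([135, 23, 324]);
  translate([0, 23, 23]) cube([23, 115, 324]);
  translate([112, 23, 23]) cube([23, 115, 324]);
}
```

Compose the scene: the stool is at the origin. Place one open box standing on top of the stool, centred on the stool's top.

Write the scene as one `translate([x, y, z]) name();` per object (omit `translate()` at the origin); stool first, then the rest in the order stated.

stool();
translate([59, 82, 391]) open_box();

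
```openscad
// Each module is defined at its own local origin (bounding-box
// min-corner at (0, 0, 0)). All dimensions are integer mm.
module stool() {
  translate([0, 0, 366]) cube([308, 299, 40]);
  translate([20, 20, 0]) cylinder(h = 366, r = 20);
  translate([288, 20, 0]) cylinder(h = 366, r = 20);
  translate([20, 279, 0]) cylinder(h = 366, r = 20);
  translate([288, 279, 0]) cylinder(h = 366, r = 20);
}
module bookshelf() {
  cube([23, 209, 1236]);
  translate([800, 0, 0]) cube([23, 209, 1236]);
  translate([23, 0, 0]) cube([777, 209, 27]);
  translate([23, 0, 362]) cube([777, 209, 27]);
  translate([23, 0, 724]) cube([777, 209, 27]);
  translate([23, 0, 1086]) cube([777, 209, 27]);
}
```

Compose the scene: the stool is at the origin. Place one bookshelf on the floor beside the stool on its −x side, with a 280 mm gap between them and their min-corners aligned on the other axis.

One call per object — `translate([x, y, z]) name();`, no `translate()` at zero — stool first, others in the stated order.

stool();
translate([-1103, 0, 0]) bookshelf();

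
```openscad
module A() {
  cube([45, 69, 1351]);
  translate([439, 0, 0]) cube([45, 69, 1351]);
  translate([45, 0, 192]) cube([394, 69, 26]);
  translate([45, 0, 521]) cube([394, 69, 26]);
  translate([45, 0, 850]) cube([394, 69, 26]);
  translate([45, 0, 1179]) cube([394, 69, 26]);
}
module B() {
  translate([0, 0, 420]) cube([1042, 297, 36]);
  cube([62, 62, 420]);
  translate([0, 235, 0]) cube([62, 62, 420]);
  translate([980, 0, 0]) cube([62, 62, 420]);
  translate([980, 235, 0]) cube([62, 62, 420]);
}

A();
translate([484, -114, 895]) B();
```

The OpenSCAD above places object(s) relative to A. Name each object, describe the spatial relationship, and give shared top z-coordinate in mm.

A is a ladder. B is a bench. The bench is beside the ladder with their tops flush at z = 1351. The shared top z-coordinate is 1351 mm.

Both tops at z = 1351 mm.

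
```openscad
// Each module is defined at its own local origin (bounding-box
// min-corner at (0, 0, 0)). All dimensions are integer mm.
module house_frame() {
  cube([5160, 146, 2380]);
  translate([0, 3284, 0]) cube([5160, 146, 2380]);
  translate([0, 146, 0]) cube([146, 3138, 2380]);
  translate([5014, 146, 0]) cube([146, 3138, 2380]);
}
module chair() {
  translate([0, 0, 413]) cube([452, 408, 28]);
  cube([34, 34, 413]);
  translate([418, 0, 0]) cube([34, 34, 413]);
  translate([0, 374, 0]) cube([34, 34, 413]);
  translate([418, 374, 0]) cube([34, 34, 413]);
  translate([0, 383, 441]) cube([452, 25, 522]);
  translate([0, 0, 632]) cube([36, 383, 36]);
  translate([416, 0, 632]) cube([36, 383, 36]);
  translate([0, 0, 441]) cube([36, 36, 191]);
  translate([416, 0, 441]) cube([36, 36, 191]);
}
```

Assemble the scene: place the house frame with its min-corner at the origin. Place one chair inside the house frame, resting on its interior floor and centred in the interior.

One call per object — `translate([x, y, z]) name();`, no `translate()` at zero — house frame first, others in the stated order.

house_frame();
translate([2354, 1511, 0]) chair();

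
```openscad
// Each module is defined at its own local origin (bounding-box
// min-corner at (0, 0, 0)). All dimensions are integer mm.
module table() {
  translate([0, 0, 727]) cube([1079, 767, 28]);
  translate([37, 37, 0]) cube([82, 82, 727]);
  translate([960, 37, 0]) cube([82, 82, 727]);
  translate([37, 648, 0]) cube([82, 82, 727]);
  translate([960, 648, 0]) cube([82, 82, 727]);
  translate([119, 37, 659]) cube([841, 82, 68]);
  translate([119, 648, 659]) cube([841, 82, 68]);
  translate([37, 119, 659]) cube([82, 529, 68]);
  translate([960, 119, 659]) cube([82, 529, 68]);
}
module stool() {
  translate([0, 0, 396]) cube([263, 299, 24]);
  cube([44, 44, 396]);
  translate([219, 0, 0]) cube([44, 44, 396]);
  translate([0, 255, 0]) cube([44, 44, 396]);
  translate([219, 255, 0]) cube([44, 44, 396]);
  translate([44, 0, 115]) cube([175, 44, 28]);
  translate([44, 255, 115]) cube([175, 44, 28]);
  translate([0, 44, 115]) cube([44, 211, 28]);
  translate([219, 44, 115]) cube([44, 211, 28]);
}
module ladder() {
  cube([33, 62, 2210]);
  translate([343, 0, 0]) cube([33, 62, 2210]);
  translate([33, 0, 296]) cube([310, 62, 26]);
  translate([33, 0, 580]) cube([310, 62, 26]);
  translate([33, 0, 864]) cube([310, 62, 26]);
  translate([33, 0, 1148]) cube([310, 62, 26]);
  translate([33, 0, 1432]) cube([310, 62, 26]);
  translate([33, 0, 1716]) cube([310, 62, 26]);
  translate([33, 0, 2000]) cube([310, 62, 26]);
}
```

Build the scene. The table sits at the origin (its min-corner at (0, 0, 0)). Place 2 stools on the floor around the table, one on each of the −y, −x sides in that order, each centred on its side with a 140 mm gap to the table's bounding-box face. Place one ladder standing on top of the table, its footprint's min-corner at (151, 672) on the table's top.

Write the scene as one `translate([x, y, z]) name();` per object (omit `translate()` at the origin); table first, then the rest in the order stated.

table();
translate([408, -439, 0]) stool();
translate([-403, 234, 0]) stool();
translate([151, 672, 755]) ladder();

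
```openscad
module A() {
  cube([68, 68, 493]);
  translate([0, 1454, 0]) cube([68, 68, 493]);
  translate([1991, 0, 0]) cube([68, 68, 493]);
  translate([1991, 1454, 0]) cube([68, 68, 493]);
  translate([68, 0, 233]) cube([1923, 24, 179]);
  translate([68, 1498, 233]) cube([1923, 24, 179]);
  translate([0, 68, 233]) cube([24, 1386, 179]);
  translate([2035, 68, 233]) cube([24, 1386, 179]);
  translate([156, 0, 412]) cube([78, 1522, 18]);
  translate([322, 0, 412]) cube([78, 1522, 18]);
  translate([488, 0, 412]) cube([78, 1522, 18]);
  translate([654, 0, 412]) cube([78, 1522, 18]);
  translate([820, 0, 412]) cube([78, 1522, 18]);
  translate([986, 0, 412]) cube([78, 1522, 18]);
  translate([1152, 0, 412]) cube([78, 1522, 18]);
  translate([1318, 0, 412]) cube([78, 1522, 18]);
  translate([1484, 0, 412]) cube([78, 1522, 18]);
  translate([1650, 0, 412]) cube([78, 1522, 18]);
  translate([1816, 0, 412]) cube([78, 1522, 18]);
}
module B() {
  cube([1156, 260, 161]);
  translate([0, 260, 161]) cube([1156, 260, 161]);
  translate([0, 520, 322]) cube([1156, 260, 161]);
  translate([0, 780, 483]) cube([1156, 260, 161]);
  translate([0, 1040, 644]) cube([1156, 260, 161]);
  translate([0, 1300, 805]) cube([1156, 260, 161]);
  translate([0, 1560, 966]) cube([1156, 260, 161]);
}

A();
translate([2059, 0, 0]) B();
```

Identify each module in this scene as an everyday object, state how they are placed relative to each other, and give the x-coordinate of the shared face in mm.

A is a bed frame. B is a staircase. The staircase is against the bed frame's +x side, with their −y faces flush. The x-coordinate of the shared face is 2059 mm.

The bed frame's +x face and the staircase's −x face are both at x = 2059 mm.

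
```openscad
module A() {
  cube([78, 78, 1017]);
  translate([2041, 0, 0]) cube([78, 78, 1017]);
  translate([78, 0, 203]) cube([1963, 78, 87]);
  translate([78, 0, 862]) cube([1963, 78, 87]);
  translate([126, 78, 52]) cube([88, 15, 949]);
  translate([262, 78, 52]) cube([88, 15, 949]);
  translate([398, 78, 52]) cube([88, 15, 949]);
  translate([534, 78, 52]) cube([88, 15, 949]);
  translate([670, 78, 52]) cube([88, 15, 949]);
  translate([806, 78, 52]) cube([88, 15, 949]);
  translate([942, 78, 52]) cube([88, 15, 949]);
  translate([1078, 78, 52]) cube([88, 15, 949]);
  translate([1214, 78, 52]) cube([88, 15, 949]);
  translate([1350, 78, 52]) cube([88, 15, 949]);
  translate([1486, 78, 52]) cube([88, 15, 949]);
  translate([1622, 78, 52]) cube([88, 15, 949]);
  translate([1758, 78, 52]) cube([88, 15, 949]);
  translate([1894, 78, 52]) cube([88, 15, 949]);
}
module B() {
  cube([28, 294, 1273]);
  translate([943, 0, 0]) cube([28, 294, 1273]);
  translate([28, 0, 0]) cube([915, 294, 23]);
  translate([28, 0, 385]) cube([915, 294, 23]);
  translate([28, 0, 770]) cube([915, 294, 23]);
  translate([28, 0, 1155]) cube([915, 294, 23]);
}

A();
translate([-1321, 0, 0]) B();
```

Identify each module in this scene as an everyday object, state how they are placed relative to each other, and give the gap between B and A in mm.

The bookshelf's nearest face is 350 mm from the fence section's −x face.

A is a fence section. B is a bookshelf. The bookshelf is on the floor beside the fence section on its −x side. The gap between the bookshelf and the fence section is 350 mm.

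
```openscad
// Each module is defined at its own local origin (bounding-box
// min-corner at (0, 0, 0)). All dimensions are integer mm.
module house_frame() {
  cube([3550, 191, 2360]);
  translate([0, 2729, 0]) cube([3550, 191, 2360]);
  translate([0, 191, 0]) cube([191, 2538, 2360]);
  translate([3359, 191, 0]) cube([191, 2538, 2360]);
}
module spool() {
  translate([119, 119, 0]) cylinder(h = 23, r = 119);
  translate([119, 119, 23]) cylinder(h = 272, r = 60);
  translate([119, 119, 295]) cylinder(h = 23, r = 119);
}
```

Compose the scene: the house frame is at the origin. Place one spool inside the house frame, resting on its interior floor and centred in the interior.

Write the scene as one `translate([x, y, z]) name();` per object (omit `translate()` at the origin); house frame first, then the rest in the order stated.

house_frame();
translate([1656, 1341, 0]) spool();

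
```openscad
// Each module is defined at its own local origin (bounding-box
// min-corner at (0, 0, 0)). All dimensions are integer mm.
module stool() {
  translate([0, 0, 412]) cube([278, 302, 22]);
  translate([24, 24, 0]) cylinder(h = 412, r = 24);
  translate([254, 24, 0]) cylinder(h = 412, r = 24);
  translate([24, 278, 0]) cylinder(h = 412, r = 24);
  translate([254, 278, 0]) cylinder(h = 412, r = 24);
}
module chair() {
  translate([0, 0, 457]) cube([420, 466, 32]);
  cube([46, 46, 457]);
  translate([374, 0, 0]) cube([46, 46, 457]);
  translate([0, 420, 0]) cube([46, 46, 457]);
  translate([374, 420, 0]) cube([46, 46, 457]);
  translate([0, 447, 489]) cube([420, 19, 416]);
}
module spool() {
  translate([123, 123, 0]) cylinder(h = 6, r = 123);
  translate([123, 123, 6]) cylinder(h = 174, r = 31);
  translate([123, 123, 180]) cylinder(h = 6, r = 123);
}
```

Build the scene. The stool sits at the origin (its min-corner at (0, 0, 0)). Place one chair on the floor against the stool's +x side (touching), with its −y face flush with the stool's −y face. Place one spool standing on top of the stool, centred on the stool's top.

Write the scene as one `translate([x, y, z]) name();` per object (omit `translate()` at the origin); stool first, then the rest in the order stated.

stool();
translate([278, 0, 0]) chair();
translate([16, 28, 434]) spool();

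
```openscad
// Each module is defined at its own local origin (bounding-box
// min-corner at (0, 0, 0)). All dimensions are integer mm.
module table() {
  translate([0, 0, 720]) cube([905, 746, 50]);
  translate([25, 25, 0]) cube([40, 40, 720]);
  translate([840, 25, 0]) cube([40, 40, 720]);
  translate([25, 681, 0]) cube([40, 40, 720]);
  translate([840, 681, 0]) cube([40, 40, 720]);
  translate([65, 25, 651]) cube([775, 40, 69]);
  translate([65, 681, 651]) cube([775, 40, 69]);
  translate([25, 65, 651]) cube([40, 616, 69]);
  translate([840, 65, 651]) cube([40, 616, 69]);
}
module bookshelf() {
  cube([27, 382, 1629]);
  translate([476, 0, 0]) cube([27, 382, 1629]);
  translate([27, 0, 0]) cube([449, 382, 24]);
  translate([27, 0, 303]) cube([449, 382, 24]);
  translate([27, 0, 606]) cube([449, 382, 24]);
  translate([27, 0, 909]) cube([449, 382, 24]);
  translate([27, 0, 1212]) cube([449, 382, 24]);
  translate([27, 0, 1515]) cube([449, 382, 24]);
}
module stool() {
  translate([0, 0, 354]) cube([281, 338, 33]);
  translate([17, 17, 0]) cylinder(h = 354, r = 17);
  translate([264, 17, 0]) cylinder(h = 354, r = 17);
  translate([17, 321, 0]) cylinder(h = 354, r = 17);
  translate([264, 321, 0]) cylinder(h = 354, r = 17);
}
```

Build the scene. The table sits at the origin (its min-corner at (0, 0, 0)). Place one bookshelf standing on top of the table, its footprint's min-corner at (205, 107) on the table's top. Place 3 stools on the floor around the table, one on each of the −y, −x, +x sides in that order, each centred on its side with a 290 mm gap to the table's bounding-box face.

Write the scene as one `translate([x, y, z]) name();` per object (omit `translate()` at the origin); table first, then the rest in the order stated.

table();
translate([205, 107, 770]) bookshelf();
translate([312, -628, 0]) stool();
translate([-571, 204, 0]) stool();
translate([1195, 204, 0]) stool();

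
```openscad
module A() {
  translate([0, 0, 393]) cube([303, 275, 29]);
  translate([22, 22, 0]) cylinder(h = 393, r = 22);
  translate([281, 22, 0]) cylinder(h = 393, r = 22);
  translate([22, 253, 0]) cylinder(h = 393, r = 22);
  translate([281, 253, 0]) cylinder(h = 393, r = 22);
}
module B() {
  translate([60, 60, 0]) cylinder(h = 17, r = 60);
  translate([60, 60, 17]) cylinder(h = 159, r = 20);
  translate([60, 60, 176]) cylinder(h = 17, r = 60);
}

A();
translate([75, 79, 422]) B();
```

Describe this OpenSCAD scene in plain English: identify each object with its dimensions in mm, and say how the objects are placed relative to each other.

A is a four-legged stool. The seat is a 303×275×29 mm slab whose top surface is at z = 422 mm; four round legs, each 44 mm in diameter, run from the floor (z = 0) to the underside of the seat, each leg's axis is inset half a diameter from the nearest pair of seat edges (so the leg's bounding box is flush with the corner).

B is a spool: two coaxial disc flanges of radius 60 mm and thickness 17 mm, joined by a core cylinder of radius 20 mm and height 159 mm. The lower flange rests on z = 0 and the three cylinders share a vertical axis.

The spool is on top of the stool.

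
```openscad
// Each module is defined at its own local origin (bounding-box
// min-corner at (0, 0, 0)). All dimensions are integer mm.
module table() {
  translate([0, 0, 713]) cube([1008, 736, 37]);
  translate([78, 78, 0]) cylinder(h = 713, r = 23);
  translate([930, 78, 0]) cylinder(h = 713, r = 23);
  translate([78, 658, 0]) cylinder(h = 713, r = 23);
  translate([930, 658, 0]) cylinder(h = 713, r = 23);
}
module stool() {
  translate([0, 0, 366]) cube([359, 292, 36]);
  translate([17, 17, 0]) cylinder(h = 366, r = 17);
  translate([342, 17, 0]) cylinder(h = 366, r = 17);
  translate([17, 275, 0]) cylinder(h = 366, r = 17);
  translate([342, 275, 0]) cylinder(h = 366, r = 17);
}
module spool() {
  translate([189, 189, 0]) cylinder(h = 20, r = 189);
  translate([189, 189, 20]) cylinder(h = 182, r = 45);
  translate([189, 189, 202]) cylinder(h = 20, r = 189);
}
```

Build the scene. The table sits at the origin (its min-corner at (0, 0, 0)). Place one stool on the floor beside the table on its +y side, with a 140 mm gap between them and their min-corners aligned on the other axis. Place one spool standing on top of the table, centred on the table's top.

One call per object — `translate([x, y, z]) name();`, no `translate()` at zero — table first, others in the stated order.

table();
translate([0, 876, 0]) stool();
translate([315, 179, 750]) spool();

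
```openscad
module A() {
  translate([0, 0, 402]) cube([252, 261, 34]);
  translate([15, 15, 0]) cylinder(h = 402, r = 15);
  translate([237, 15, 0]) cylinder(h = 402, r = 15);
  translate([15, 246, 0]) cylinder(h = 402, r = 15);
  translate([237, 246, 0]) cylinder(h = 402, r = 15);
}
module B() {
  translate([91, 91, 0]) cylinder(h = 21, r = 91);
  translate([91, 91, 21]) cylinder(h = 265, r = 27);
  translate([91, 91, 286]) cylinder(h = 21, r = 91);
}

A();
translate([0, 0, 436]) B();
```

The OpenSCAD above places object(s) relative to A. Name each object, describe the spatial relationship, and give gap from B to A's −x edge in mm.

A is a stool. B is a spool. The spool is on top of the stool. The gap from the spool to the stool's −x edge is 0 mm.

The spool's min-x is at 0; the stool's min-x is 0; gap = 0 mm.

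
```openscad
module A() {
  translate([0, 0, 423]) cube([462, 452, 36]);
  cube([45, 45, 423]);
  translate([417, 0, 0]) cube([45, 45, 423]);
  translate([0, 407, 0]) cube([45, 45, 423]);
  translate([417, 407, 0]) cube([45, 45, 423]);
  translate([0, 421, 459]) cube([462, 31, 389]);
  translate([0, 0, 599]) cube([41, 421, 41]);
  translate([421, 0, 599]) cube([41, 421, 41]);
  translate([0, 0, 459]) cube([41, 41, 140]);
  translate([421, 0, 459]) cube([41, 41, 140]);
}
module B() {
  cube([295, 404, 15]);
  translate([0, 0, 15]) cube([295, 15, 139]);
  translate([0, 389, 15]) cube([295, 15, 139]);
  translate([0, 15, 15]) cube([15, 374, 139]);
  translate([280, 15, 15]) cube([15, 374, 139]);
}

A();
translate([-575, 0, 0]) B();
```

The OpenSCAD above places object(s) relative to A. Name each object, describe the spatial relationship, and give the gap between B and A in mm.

A is a chair. B is an open box. The open box is on the floor beside the chair on its −x side. The gap between the open box and the chair is 280 mm.

The open box's nearest face is 280 mm from the chair's −x face.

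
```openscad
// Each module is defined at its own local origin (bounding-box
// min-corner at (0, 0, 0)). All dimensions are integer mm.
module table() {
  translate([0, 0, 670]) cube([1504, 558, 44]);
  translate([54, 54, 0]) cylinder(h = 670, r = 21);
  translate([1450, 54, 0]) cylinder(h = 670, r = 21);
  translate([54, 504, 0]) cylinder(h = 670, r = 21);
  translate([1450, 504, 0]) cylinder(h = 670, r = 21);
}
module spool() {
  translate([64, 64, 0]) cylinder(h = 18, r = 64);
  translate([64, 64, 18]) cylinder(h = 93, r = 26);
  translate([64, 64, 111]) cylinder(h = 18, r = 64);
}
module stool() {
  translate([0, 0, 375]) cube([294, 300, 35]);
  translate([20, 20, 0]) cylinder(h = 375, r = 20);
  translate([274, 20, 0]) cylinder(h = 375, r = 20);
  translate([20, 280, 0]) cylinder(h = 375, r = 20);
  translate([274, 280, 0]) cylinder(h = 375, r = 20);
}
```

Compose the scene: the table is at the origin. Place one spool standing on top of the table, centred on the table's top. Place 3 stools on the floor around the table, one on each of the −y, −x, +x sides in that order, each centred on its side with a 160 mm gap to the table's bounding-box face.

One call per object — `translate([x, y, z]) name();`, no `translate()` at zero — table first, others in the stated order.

table();
translate([688, 215, 714]) spool();
translate([605, -460, 0]) stool();
translate([-454, 129, 0]) stool();
translate([1664, 129, 0]) stool();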